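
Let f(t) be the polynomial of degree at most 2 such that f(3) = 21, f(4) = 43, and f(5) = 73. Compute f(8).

Forward differences of the values at t = 3, 4, 5:
  f  : 21  43  73
  Δ  : 22  30
  Δ^2: 8
The second differences are constant, confirming degree 2.
Interpolating (Newton forward form) and evaluating at t = 8 gives f(8) = 211.

211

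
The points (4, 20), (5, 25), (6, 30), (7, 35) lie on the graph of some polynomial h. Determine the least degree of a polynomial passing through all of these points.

Forward differences of the values at u = 4, 5, 6, 7:
  h  : 20  25  30  35
  Δ  : 5  5  5
  Δ^2: 0  0
  Δ^3: 0
The first differences are constant (5) and nonzero, while all higher differences vanish, so the minimal degree is 1.

1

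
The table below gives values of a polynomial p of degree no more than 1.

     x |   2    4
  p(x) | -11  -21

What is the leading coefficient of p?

Write p(x) = ax + b. Substituting each data point gives a linear system:
  2a + b = -11
  4a + b = -21
Solving the system yields a = -5, b = -1.
So p(x) = -5x - 1.
The leading coefficient is -5.

-5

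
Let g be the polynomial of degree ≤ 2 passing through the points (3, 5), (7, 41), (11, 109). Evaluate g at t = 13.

155

Using the Lagrange interpolation formula with nodes 3, 7, 11:
  L_0(t) = (t - 7)(t - 11) / 32
  L_1(t) = (t - 3)(t - 11) / -16
  L_2(t) = (t - 3)(t - 7) / 32
Then g(t) = 5·L_0(t) + 41·L_1(t) + 109·L_2(t).
Expanding and collecting terms gives g(t) = t^2 - t - 1.
Evaluating at t = 13: g(13) = 155.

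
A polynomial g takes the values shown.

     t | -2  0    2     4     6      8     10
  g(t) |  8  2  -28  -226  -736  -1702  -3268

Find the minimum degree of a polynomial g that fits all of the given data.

Forward differences of the values at t = -2, 0, 2, 4, 6, 8, 10:
  g  : 8  2  -28  -226  -736  -1702  -3268
  Δ  : -6  -30  -198  -510  -966  -1566
  Δ^2: -24  -168  -312  -456  -600
  Δ^3: -144  -144  -144  -144
  Δ^4: 0  0  0
  Δ^5: 0  0
  Δ^6: 0
The third differences are constant (-144) and nonzero, while all higher differences vanish, so the minimal degree is 3.

3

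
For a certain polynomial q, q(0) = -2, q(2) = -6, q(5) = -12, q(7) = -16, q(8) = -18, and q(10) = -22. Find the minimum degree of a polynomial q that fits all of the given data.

1

Divided differences on the nodes 0, 2, 5, 7, 8, 10:
  order 0: -2  -6  -12  -16  -18  -22
  order 1: -2  -2  -2  -2  -2
  order 2: 0  0  0  0
  order 3: 0  0  0
  order 4: 0  0
  order 5: 0
The order-1 divided differences are all -2 (nonzero) and every higher order vanishes, so the data lies on a polynomial of degree exactly 1.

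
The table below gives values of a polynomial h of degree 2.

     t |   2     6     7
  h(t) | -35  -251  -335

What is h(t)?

h(t) = -6t^2 - 6t + 1

Write h(t) = at^2 + bt + c. Substituting each data point gives a linear system:
  4a + 2b + c = -35
  36a + 6b + c = -251
  49a + 7b + c = -335
Solving the system yields a = -6, b = -6, c = 1.
So h(t) = -6t^2 - 6t + 1.
Check: h(2) = -35. ✓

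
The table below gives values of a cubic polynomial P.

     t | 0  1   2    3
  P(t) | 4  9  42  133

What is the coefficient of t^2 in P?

Write P(t) = at^3 + bt^2 + ct + d. Substituting each data point gives a linear system:
  d = 4
  a + b + c + d = 9
  8a + 4b + 2c + d = 42
  27a + 9b + 3c + d = 133
Solving the system yields a = 5, b = -1, c = 1, d = 4.
So P(t) = 5t^3 - t^2 + t + 4.
The coefficient of t^2 is -1.

-1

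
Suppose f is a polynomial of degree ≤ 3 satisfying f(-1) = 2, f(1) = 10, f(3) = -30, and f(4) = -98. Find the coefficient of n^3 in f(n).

Write f(n) = an^3 + bn^2 + cn + d. Substituting each data point gives a linear system:
  -a + b - c + d = 2
  a + b + c + d = 10
  27a + 9b + 3c + d = -30
  64a + 16b + 4c + d = -98
Solving the system yields a = -2, b = 0, c = 6, d = 6.
So f(n) = -2n^3 + 6n + 6.
The leading coefficient is -2.

-2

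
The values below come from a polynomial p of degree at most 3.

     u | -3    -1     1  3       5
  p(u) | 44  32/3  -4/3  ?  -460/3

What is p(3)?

-40

On equispaced nodes a degree-3 polynomial has vanishing fourth forward difference, so
  p(-3) - 4·p(-1) + 6·p(1) - 4·p(3) + p(5) = 0.
Substituting the known values and solving for p(3):
  -4·p(3) = 160
  p(3) = -40.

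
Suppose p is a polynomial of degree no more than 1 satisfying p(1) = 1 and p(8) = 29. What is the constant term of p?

-3

Write p(x) = ax + b. Substituting each data point gives a linear system:
  a + b = 1
  8a + b = 29
Solving the system yields a = 4, b = -3.
So p(x) = 4x - 3.
The constant term is -3.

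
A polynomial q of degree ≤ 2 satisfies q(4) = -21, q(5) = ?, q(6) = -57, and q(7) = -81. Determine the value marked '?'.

-37

The 3 known points determine the degree-2 polynomial uniquely.
Write q(u) = au^2 + bu + c. Substituting each data point gives a linear system:
  16a + 4b + c = -21
  36a + 6b + c = -57
  49a + 7b + c = -81
Solving the system yields a = -2, b = 2, c = 3.
So q(u) = -2u^2 + 2u + 3.
Then q(5) = -37.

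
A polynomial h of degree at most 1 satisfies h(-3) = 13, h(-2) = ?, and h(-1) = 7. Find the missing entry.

On equispaced nodes a degree-1 polynomial has vanishing second forward difference, so
  h(-3) - 2·h(-2) + h(-1) = 0.
Substituting the known values and solving for h(-2):
  -2·h(-2) = -20
  h(-2) = 10.

10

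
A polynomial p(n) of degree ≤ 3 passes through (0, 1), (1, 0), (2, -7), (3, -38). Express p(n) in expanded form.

Using the Lagrange interpolation formula with nodes 0, 1, 2, 3:
  L_0(n) = (n - 1)(n - 2)(n - 3) / -6
  L_1(n) = n(n - 2)(n - 3) / 2
  L_2(n) = n(n - 1)(n - 3) / -2
  L_3(n) = n(n - 1)(n - 2) / 6
Then p(n) = 1·L_0(n) + 0·L_1(n) - 7·L_2(n) - 38·L_3(n).
Expanding and collecting terms gives p(n) = -3n^3 + 6n^2 - 4n + 1.
Check: p(2) = -7. ✓

p(n) = -3n^3 + 6n^2 - 4n + 1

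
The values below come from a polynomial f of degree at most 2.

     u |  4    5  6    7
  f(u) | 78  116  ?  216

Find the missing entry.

162

The 3 known points determine the degree-2 polynomial uniquely.
Write f(u) = au^2 + bu + c. Substituting each data point gives a linear system:
  16a + 4b + c = 78
  25a + 5b + c = 116
  49a + 7b + c = 216
Solving the system yields a = 4, b = 2, c = 6.
So f(u) = 4u² + 2u + 6.
Then f(6) = 162.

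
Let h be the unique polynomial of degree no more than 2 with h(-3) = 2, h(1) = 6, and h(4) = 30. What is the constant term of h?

2

Write h(x) = ax^2 + bx + c. Substituting each data point gives a linear system:
  9a - 3b + c = 2
  a + b + c = 6
  16a + 4b + c = 30
Solving the system yields a = 1, b = 3, c = 2.
So h(x) = x^2 + 3x + 2.
The constant term is 2.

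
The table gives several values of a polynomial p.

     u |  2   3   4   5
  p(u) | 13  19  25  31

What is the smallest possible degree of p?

Forward differences of the values at u = 2, 3, 4, 5:
  p  : 13  19  25  31
  Δ  : 6  6  6
  Δ^2: 0  0
  Δ^3: 0
The first differences are constant (6) and nonzero, while all higher differences vanish, so the minimal degree is 1.

1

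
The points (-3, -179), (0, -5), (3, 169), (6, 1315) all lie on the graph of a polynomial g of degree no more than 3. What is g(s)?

g(s) = 6s^3 + 4s - 5

Using the Lagrange interpolation formula with nodes -3, 0, 3, 6:
  L_0(s) = s(s - 3)(s - 6) / -162
  L_1(s) = (s + 3)(s - 3)(s - 6) / 54
  L_2(s) = (s + 3)s(s - 6) / -54
  L_3(s) = (s + 3)s(s - 3) / 162
Then g(s) = -179·L_0(s) - 5·L_1(s) + 169·L_2(s) + 1315·L_3(s).
Expanding and collecting terms gives g(s) = 6s³ + 4s - 5.
Check: g(0) = -5. ✓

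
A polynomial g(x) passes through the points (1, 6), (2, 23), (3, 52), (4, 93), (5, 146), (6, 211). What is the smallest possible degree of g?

Forward differences of the values at x = 1, 2, 3, 4, 5, 6:
  g  : 6  23  52  93  146  211
  Δ  : 17  29  41  53  65
  Δ^2: 12  12  12  12
  Δ^3: 0  0  0
  Δ^4: 0  0
  Δ^5: 0
The second differences are constant (12) and nonzero, while all higher differences vanish, so the minimal degree is 2.

2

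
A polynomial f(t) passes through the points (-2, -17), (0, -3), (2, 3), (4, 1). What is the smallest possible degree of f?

2

Forward differences of the values at t = -2, 0, 2, 4:
  f  : -17  -3  3  1
  Δ  : 14  6  -2
  Δ^2: -8  -8
  Δ^3: 0
The second differences are constant (-8) and nonzero, while all higher differences vanish, so the minimal degree is 2.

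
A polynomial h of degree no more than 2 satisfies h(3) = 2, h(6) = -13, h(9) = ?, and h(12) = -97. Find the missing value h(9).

-46

On equispaced nodes a degree-2 polynomial has vanishing third forward difference, so
  - h(3) + 3·h(6) - 3·h(9) + h(12) = 0.
Substituting the known values and solving for h(9):
  -3·h(9) = 138
  h(9) = -46.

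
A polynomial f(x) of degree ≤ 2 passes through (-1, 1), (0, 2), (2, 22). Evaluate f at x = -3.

17

Using the Lagrange interpolation formula with nodes -1, 0, 2:
  L_0(x) = x(x - 2) / 3
  L_1(x) = (x + 1)(x - 2) / -2
  L_2(x) = (x + 1)x / 6
Then f(x) = 1·L_0(x) + 2·L_1(x) + 22·L_2(x).
Expanding and collecting terms gives f(x) = 3x² + 4x + 2.
Evaluating at x = -3: f(-3) = 17.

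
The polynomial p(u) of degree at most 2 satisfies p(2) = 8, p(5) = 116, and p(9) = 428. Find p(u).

p(u) = 6u^2 - 6u - 4

Write p(u) = au^2 + bu + c. Substituting each data point gives a linear system:
  4a + 2b + c = 8
  25a + 5b + c = 116
  81a + 9b + c = 428
Solving the system yields a = 6, b = -6, c = -4.
So p(u) = 6u^2 - 6u - 4.
Check: p(2) = 8. ✓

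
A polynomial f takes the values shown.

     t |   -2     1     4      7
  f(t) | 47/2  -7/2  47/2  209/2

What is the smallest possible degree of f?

2

Forward differences of the values at t = -2, 1, 4, 7:
  f  : 47/2  -7/2  47/2  209/2
  Δ  : -27  27  81
  Δ^2: 54  54
  Δ^3: 0
The second differences are constant (54) and nonzero, while all higher differences vanish, so the minimal degree is 2.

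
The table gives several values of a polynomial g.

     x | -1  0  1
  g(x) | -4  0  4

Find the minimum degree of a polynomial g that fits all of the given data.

Forward differences of the values at x = -1, 0, 1:
  g  : -4  0  4
  Δ  : 4  4
  Δ^2: 0
The first differences are constant (4) and nonzero, while all higher differences vanish, so the minimal degree is 1.

1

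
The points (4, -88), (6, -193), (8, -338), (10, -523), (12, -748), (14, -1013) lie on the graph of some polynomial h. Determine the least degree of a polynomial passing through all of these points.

Forward differences of the values at s = 4, 6, 8, 10, 12, 14:
  h  : -88  -193  -338  -523  -748  -1013
  Δ  : -105  -145  -185  -225  -265
  Δ^2: -40  -40  -40  -40
  Δ^3: 0  0  0
  Δ^4: 0  0
  Δ^5: 0
The second differences are constant (-40) and nonzero, while all higher differences vanish, so the minimal degree is 2.

2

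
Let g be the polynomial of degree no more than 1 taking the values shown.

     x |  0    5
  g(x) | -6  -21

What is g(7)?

-27

Using the Lagrange interpolation formula with nodes 0, 5:
  L_0(x) = (x - 5) / -5
  L_1(x) = x / 5
Then g(x) = -6·L_0(x) - 21·L_1(x).
Expanding and collecting terms gives g(x) = -3x - 6.
Evaluating at x = 7: g(7) = -27.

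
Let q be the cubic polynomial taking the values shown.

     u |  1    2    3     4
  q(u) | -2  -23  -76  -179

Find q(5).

Using the Lagrange interpolation formula with nodes 1, 2, 3, 4:
  L_0(u) = (u - 2)(u - 3)(u - 4) / -6
  L_1(u) = (u - 1)(u - 3)(u - 4) / 2
  L_2(u) = (u - 1)(u - 2)(u - 4) / -2
  L_3(u) = (u - 1)(u - 2)(u - 3) / 6
Then q(u) = -2·L_0(u) - 23·L_1(u) - 76·L_2(u) - 179·L_3(u).
Expanding and collecting terms gives q(u) = -3u^3 + 2u^2 - 6u + 5.
Evaluating at u = 5: q(5) = -350.

-350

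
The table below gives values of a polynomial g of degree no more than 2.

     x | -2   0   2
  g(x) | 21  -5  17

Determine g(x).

Using the Lagrange interpolation formula with nodes -2, 0, 2:
  L_0(x) = x(x - 2) / 8
  L_1(x) = (x + 2)(x - 2) / -4
  L_2(x) = (x + 2)x / 8
Then g(x) = 21·L_0(x) - 5·L_1(x) + 17·L_2(x).
Expanding and collecting terms gives g(x) = 6x^2 - x - 5.
Check: g(0) = -5. ✓

g(x) = 6x^2 - x - 5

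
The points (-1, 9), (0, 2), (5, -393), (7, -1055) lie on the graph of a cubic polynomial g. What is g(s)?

g(s) = -3s^3 - 4s + 2

Write g(s) = as^3 + bs^2 + cs + d. Substituting each data point gives a linear system:
  -a + b - c + d = 9
  d = 2
  125a + 25b + 5c + d = -393
  343a + 49b + 7c + d = -1055
Solving the system yields a = -3, b = 0, c = -4, d = 2.
So g(s) = -3s^3 - 4s + 2.
Check: g(7) = -1055. ✓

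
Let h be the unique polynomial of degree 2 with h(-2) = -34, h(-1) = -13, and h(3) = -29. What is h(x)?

h(x) = -5x^2 + 6x - 2

Write h(x) = ax^2 + bx + c. Substituting each data point gives a linear system:
  4a - 2b + c = -34
  a - b + c = -13
  9a + 3b + c = -29
Solving the system yields a = -5, b = 6, c = -2.
So h(x) = -5x^2 + 6x - 2.
Check: h(-2) = -34. ✓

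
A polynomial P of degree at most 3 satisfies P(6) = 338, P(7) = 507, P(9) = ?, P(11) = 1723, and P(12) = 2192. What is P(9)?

995

The 4 known points determine the degree-3 polynomial uniquely.
Write P(u) = au^3 + bu^2 + cu + d. Substituting each data point gives a linear system:
  216a + 36b + 6c + d = 338
  343a + 49b + 7c + d = 507
  1331a + 121b + 11c + d = 1723
  1728a + 144b + 12c + d = 2192
Solving the system yields a = 1, b = 3, c = 3, d = -4.
So P(u) = u^3 + 3u^2 + 3u - 4.
Then P(9) = 995.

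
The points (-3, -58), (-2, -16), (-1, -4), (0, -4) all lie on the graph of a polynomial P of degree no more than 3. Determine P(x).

Using the Lagrange interpolation formula with nodes -3, -2, -1, 0:
  L_0(x) = (x + 2)(x + 1)x / -6
  L_1(x) = (x + 3)(x + 1)x / 2
  L_2(x) = (x + 3)(x + 2)x / -2
  L_3(x) = (x + 3)(x + 2)(x + 1) / 6
Then P(x) = -58·L_0(x) - 16·L_1(x) - 4·L_2(x) - 4·L_3(x).
Expanding and collecting terms gives P(x) = 3x³ + 3x² - 4.
Check: P(0) = -4. ✓

P(x) = 3x^3 + 3x^2 - 4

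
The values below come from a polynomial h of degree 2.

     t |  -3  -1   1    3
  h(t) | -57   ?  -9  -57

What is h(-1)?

-9

On equispaced nodes a degree-2 polynomial has vanishing third forward difference, so
  - h(-3) + 3·h(-1) - 3·h(1) + h(3) = 0.
Substituting the known values and solving for h(-1):
  3·h(-1) = -27
  h(-1) = -9.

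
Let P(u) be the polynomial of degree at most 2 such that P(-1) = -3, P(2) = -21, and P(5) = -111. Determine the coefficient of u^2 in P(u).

-4

Write P(u) = au^2 + bu + c. Substituting each data point gives a linear system:
  a - b + c = -3
  4a + 2b + c = -21
  25a + 5b + c = -111
Solving the system yields a = -4, b = -2, c = -1.
So P(u) = -4u^2 - 2u - 1.
The leading coefficient is -4.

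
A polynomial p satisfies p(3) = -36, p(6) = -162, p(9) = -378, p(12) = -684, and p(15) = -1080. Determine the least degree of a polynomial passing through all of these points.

Forward differences of the values at u = 3, 6, 9, 12, 15:
  p  : -36  -162  -378  -684  -1080
  Δ  : -126  -216  -306  -396
  Δ^2: -90  -90  -90
  Δ^3: 0  0
  Δ^4: 0
The second differences are constant (-90) and nonzero, while all higher differences vanish, so the minimal degree is 2.

2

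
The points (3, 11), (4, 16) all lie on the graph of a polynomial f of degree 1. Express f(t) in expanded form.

f(t) = 5t - 4

Write f(t) = at + b. Substituting each data point gives a linear system:
  3a + b = 11
  4a + b = 16
Solving the system yields a = 5, b = -4.
So f(t) = 5t - 4.
Check: f(4) = 16. ✓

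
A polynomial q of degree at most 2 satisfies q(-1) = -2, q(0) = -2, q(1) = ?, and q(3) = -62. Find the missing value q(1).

-12

The 3 known points determine the degree-2 polynomial uniquely.
Write q(x) = ax^2 + bx + c. Substituting each data point gives a linear system:
  a - b + c = -2
  c = -2
  9a + 3b + c = -62
Solving the system yields a = -5, b = -5, c = -2.
So q(x) = -5x^2 - 5x - 2.
Then q(1) = -12.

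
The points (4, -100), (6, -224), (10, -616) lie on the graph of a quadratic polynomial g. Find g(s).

g(s) = -6s^2 - 2s + 4

Write g(s) = as^2 + bs + c. Substituting each data point gives a linear system:
  16a + 4b + c = -100
  36a + 6b + c = -224
  100a + 10b + c = -616
Solving the system yields a = -6, b = -2, c = 4.
So g(s) = -6s^2 - 2s + 4.
Check: g(10) = -616. ✓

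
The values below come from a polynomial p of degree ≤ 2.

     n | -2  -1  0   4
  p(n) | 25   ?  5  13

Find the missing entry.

13

The 3 known points determine the degree-2 polynomial uniquely.
Write p(n) = an^2 + bn + c. Substituting each data point gives a linear system:
  4a - 2b + c = 25
  c = 5
  16a + 4b + c = 13
Solving the system yields a = 2, b = -6, c = 5.
So p(n) = 2n² - 6n + 5.
Then p(-1) = 13.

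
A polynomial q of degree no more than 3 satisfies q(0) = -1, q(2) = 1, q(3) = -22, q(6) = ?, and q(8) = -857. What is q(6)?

The 4 known points determine the degree-3 polynomial uniquely.
Write q(u) = au^3 + bu^2 + cu + d. Substituting each data point gives a linear system:
  d = -1
  8a + 4b + 2c + d = 1
  27a + 9b + 3c + d = -22
  512a + 64b + 8c + d = -857
Solving the system yields a = -2, b = 2, c = 5, d = -1.
So q(u) = -2u^3 + 2u^2 + 5u - 1.
Then q(6) = -331.

-331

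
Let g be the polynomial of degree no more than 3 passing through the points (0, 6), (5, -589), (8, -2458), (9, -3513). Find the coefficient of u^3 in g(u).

-5

Write g(u) = au^3 + bu^2 + cu + d. Substituting each data point gives a linear system:
  d = 6
  125a + 25b + 5c + d = -589
  512a + 64b + 8c + d = -2458
  729a + 81b + 9c + d = -3513
Solving the system yields a = -5, b = 2, c = -4, d = 6.
So g(u) = -5u^3 + 2u^2 - 4u + 6.
The leading coefficient is -5.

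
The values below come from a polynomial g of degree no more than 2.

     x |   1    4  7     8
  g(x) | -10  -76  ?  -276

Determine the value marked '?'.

-214

The 3 known points determine the degree-2 polynomial uniquely.
Write g(x) = ax^2 + bx + c. Substituting each data point gives a linear system:
  a + b + c = -10
  16a + 4b + c = -76
  64a + 8b + c = -276
Solving the system yields a = -4, b = -2, c = -4.
So g(x) = -4x^2 - 2x - 4.
Then g(7) = -214.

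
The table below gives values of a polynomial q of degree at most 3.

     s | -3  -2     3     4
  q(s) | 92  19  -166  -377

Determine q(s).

q(s) = -5s^3 - 4s^2 + 2s - 1

Write q(s) = as^3 + bs^2 + cs + d. Substituting each data point gives a linear system:
  -27a + 9b - 3c + d = 92
  -8a + 4b - 2c + d = 19
  27a + 9b + 3c + d = -166
  64a + 16b + 4c + d = -377
Solving the system yields a = -5, b = -4, c = 2, d = -1.
So q(s) = -5s^3 - 4s^2 + 2s - 1.
Check: q(-2) = 19. ✓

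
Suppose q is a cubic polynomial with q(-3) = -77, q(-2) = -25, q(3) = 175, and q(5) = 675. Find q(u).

q(u) = 4u^3 + 6u^2 + 6u - 5

Using the Lagrange interpolation formula with nodes -3, -2, 3, 5:
  L_0(u) = (u + 2)(u - 3)(u - 5) / -48
  L_1(u) = (u + 3)(u - 3)(u - 5) / 35
  L_2(u) = (u + 3)(u + 2)(u - 5) / -60
  L_3(u) = (u + 3)(u + 2)(u - 3) / 112
Then q(u) = -77·L_0(u) - 25·L_1(u) + 175·L_2(u) + 675·L_3(u).
Expanding and collecting terms gives q(u) = 4u^3 + 6u^2 + 6u - 5.
Check: q(-2) = -25. ✓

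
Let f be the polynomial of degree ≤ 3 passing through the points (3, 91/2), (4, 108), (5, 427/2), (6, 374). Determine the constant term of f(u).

-4

Write f(u) = au^3 + bu^2 + cu + d. Substituting each data point gives a linear system:
  27a + 9b + 3c + d = 91/2
  64a + 16b + 4c + d = 108
  125a + 25b + 5c + d = 427/2
  216a + 36b + 6c + d = 374
Solving the system yields a = 2, b = -5/2, c = 6, d = -4.
So f(u) = 2u³ - (5/2)u² + 6u - 4.
The constant term is -4.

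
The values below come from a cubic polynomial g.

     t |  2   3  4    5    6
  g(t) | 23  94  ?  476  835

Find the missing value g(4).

237

On equispaced nodes a degree-3 polynomial has vanishing fourth forward difference, so
  g(2) - 4·g(3) + 6·g(4) - 4·g(5) + g(6) = 0.
Substituting the known values and solving for g(4):
  6·g(4) = 1422
  g(4) = 237.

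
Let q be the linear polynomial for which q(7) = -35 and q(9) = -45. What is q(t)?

q(t) = -5t

Write q(t) = at + b. Substituting each data point gives a linear system:
  7a + b = -35
  9a + b = -45
Solving the system yields a = -5, b = 0.
So q(t) = -5t.
Check: q(7) = -35. ✓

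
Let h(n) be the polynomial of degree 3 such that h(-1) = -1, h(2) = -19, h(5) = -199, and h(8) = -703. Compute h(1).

Write h(n) = an^3 + bn^2 + cn + d. Substituting each data point gives a linear system:
  -a + b - c + d = -1
  8a + 4b + 2c + d = -19
  125a + 25b + 5c + d = -199
  512a + 64b + 8c + d = -703
Solving the system yields a = -1, b = -3, c = 0, d = 1.
So h(n) = -n^3 - 3n^2 + 1.
Then h(1) = -3.

-3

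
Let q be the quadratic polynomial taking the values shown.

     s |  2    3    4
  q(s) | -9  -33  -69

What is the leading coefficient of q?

Write q(s) = as^2 + bs + c. Substituting each data point gives a linear system:
  4a + 2b + c = -9
  9a + 3b + c = -33
  16a + 4b + c = -69
Solving the system yields a = -6, b = 6, c = 3.
So q(s) = -6s^2 + 6s + 3.
The leading coefficient is -6.

-6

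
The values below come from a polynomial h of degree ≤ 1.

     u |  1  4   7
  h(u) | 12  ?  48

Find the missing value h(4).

30

On equispaced nodes a degree-1 polynomial has vanishing second forward difference, so
  h(1) - 2·h(4) + h(7) = 0.
Substituting the known values and solving for h(4):
  -2·h(4) = -60
  h(4) = 30.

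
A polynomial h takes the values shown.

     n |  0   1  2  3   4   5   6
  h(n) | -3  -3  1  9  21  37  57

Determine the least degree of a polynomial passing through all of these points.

Forward differences of the values at n = 0, 1, 2, 3, 4, 5, 6:
  h  : -3  -3  1  9  21  37  57
  Δ  : 0  4  8  12  16  20
  Δ^2: 4  4  4  4  4
  Δ^3: 0  0  0  0
  Δ^4: 0  0  0
  Δ^5: 0  0
  Δ^6: 0
The second differences are constant (4) and nonzero, while all higher differences vanish, so the minimal degree is 2.

2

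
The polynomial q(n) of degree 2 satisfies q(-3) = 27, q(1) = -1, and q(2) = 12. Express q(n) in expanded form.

q(n) = 4n^2 + n - 6

Using the Lagrange interpolation formula with nodes -3, 1, 2:
  L_0(n) = (n - 1)(n - 2) / 20
  L_1(n) = (n + 3)(n - 2) / -4
  L_2(n) = (n + 3)(n - 1) / 5
Then q(n) = 27·L_0(n) - 1·L_1(n) + 12·L_2(n).
Expanding and collecting terms gives q(n) = 4n^2 + n - 6.
Check: q(-3) = 27. ✓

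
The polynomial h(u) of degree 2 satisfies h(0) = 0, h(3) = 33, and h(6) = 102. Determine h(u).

Using the Lagrange interpolation formula with nodes 0, 3, 6:
  L_0(u) = (u - 3)(u - 6) / 18
  L_1(u) = u(u - 6) / -9
  L_2(u) = u(u - 3) / 18
Then h(u) = 0·L_0(u) + 33·L_1(u) + 102·L_2(u).
Expanding and collecting terms gives h(u) = 2u^2 + 5u.
Check: h(6) = 102. ✓

h(u) = 2u^2 + 5u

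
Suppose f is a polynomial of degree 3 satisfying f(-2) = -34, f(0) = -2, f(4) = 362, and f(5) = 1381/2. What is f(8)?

2726

Using the Lagrange interpolation formula with nodes -2, 0, 4, 5:
  L_0(u) = u(u - 4)(u - 5) / -84
  L_1(u) = (u + 2)(u - 4)(u - 5) / 40
  L_2(u) = (u + 2)u(u - 5) / -24
  L_3(u) = (u + 2)u(u - 4) / 35
Then f(u) = -34·L_0(u) - 2·L_1(u) + 362·L_2(u) + 1381/2·L_3(u).
Expanding and collecting terms gives f(u) = 5u^3 + (5/2)u^2 + u - 2.
Evaluating at u = 8: f(8) = 2726.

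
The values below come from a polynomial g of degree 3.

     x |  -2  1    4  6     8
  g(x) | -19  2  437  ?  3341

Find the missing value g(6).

1437

The 4 known points determine the degree-3 polynomial uniquely.
Write g(x) = ax^3 + bx^2 + cx + d. Substituting each data point gives a linear system:
  -8a + 4b - 2c + d = -19
  a + b + c + d = 2
  64a + 16b + 4c + d = 437
  512a + 64b + 8c + d = 3341
Solving the system yields a = 6, b = 5, c = -6, d = -3.
So g(x) = 6x^3 + 5x^2 - 6x - 3.
Then g(6) = 1437.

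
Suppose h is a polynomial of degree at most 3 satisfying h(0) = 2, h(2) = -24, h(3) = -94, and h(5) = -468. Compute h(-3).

116

Using the Lagrange interpolation formula with nodes 0, 2, 3, 5:
  L_0(n) = (n - 2)(n - 3)(n - 5) / -30
  L_1(n) = n(n - 3)(n - 5) / 6
  L_2(n) = n(n - 2)(n - 5) / -6
  L_3(n) = n(n - 2)(n - 3) / 30
Then h(n) = 2·L_0(n) - 24·L_1(n) - 94·L_2(n) - 468·L_3(n).
Expanding and collecting terms gives h(n) = -4n^3 + n^2 + n + 2.
Evaluating at n = -3: h(-3) = 116.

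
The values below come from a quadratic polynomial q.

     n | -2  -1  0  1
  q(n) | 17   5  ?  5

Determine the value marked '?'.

1

The 3 known points determine the degree-2 polynomial uniquely.
Write q(n) = an^2 + bn + c. Substituting each data point gives a linear system:
  4a - 2b + c = 17
  a - b + c = 5
  a + b + c = 5
Solving the system yields a = 4, b = 0, c = 1.
So q(n) = 4n² + 1.
Then q(0) = 1.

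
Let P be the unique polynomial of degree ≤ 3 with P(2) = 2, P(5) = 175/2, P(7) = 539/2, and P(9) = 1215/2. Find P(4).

Write P(n) = an^3 + bn^2 + cn + d. Substituting each data point gives a linear system:
  8a + 4b + 2c + d = 2
  125a + 25b + 5c + d = 175/2
  343a + 49b + 7c + d = 539/2
  729a + 81b + 9c + d = 1215/2
Solving the system yields a = 1, b = -3/2, c = 0, d = 0.
So P(n) = n³ - (3/2)n².
Then P(4) = 40.

40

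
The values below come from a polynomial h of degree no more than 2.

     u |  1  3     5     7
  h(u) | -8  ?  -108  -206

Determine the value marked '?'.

On equispaced nodes a degree-2 polynomial has vanishing third forward difference, so
  - h(1) + 3·h(3) - 3·h(5) + h(7) = 0.
Substituting the known values and solving for h(3):
  3·h(3) = -126
  h(3) = -42.

-42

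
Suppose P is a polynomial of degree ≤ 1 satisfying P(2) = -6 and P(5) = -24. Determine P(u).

Using the Lagrange interpolation formula with nodes 2, 5:
  L_0(u) = (u - 5) / -3
  L_1(u) = (u - 2) / 3
Then P(u) = -6·L_0(u) - 24·L_1(u).
Expanding and collecting terms gives P(u) = -6u + 6.
Check: P(2) = -6. ✓

P(u) = -6u + 6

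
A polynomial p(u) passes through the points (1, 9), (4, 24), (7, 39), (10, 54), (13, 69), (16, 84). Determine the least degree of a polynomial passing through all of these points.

Forward differences of the values at u = 1, 4, 7, 10, 13, 16:
  p  : 9  24  39  54  69  84
  Δ  : 15  15  15  15  15
  Δ^2: 0  0  0  0
  Δ^3: 0  0  0
  Δ^4: 0  0
  Δ^5: 0
The first differences are constant (15) and nonzero, while all higher differences vanish, so the minimal degree is 1.

1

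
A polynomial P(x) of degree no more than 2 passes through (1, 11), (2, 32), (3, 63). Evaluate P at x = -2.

8

Write P(x) = ax^2 + bx + c. Substituting each data point gives a linear system:
  a + b + c = 11
  4a + 2b + c = 32
  9a + 3b + c = 63
Solving the system yields a = 5, b = 6, c = 0.
So P(x) = 5x^2 + 6x.
Then P(-2) = 8.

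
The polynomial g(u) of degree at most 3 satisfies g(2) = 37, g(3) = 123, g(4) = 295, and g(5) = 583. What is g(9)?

Using the Lagrange interpolation formula with nodes 2, 3, 4, 5:
  L_0(u) = (u - 3)(u - 4)(u - 5) / -6
  L_1(u) = (u - 2)(u - 4)(u - 5) / 2
  L_2(u) = (u - 2)(u - 3)(u - 5) / -2
  L_3(u) = (u - 2)(u - 3)(u - 4) / 6
Then g(u) = 37·L_0(u) + 123·L_1(u) + 295·L_2(u) + 583·L_3(u).
Expanding and collecting terms gives g(u) = 5u³ - 2u² + u + 3.
Evaluating at u = 9: g(9) = 3495.

3495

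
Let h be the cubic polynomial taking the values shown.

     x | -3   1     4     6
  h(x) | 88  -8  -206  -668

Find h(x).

Using the Lagrange interpolation formula with nodes -3, 1, 4, 6:
  L_0(x) = (x - 1)(x - 4)(x - 6) / -252
  L_1(x) = (x + 3)(x - 4)(x - 6) / 60
  L_2(x) = (x + 3)(x - 1)(x - 6) / -42
  L_3(x) = (x + 3)(x - 1)(x - 4) / 90
Then h(x) = 88·L_0(x) - 8·L_1(x) - 206·L_2(x) - 668·L_3(x).
Expanding and collecting terms gives h(x) = -3x³ - 3x - 2.
Check: h(4) = -206. ✓

h(x) = -3x^3 - 3x - 2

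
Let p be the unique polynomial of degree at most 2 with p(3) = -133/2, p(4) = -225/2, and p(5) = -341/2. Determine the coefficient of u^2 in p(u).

Write p(u) = au^2 + bu + c. Substituting each data point gives a linear system:
  9a + 3b + c = -133/2
  16a + 4b + c = -225/2
  25a + 5b + c = -341/2
Solving the system yields a = -6, b = -4, c = -1/2.
So p(u) = -6u^2 - 4u - 1/2.
The leading coefficient is -6.

-6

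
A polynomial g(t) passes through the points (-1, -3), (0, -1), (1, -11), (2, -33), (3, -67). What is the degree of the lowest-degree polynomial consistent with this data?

Forward differences of the values at t = -1, 0, 1, 2, 3:
  g  : -3  -1  -11  -33  -67
  Δ  : 2  -10  -22  -34
  Δ^2: -12  -12  -12
  Δ^3: 0  0
  Δ^4: 0
The second differences are constant (-12) and nonzero, while all higher differences vanish, so the minimal degree is 2.

2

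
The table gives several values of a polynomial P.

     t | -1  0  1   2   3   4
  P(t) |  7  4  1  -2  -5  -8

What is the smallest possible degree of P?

1

Forward differences of the values at t = -1, 0, 1, 2, 3, 4:
  P  : 7  4  1  -2  -5  -8
  Δ  : -3  -3  -3  -3  -3
  Δ^2: 0  0  0  0
  Δ^3: 0  0  0
  Δ^4: 0  0
  Δ^5: 0
The first differences are constant (-3) and nonzero, while all higher differences vanish, so the minimal degree is 1.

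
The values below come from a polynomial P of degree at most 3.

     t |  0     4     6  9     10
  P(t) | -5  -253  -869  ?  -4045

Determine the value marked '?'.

-2948

The 4 known points determine the degree-3 polynomial uniquely.
Write P(t) = at^3 + bt^2 + ct + d. Substituting each data point gives a linear system:
  d = -5
  64a + 16b + 4c + d = -253
  216a + 36b + 6c + d = -869
  1000a + 100b + 10c + d = -4045
Solving the system yields a = -4, b = -1, c = 6, d = -5.
So P(t) = -4t³ - t² + 6t - 5.
Then P(9) = -2948.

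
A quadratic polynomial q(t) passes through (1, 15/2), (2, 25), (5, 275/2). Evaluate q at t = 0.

0

Write q(t) = at^2 + bt + c. Substituting each data point gives a linear system:
  a + b + c = 15/2
  4a + 2b + c = 25
  25a + 5b + c = 275/2
Solving the system yields a = 5, b = 5/2, c = 0.
So q(t) = 5t^2 + (5/2)t.
Then q(0) = 0.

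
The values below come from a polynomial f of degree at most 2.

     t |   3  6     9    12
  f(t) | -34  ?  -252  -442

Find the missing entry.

The 3 known points determine the degree-2 polynomial uniquely.
Write f(t) = at^2 + bt + c. Substituting each data point gives a linear system:
  9a + 3b + c = -34
  81a + 9b + c = -252
  144a + 12b + c = -442
Solving the system yields a = -3, b = -1/3, c = -6.
So f(t) = -3t^2 - (1/3)t - 6.
Then f(6) = -116.

-116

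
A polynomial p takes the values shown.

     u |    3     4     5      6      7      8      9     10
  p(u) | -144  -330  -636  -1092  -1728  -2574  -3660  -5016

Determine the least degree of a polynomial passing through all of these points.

Forward differences of the values at u = 3, 4, 5, 6, 7, 8, 9, 10:
  p  : -144  -330  -636  -1092  -1728  -2574  -3660  -5016
  Δ  : -186  -306  -456  -636  -846  -1086  -1356
  Δ^2: -120  -150  -180  -210  -240  -270
  Δ^3: -30  -30  -30  -30  -30
  Δ^4: 0  0  0  0
  Δ^5: 0  0  0
  Δ^6: 0  0
  Δ^7: 0
The third differences are constant (-30) and nonzero, while all higher differences vanish, so the minimal degree is 3.

3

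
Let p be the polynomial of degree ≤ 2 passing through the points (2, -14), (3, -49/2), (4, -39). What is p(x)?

Using the Lagrange interpolation formula with nodes 2, 3, 4:
  L_0(x) = (x - 3)(x - 4) / 2
  L_1(x) = (x - 2)(x - 4) / -1
  L_2(x) = (x - 2)(x - 3) / 2
Then p(x) = -14·L_0(x) - 49/2·L_1(x) - 39·L_2(x).
Expanding and collecting terms gives p(x) = -2x² - (1/2)x - 5.
Check: p(4) = -39. ✓

p(x) = -2x^2 - (1/2)x - 5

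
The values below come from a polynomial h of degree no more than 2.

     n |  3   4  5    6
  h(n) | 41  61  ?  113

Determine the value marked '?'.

85

On equispaced nodes a degree-2 polynomial has vanishing third forward difference, so
  - h(3) + 3·h(4) - 3·h(5) + h(6) = 0.
Substituting the known values and solving for h(5):
  -3·h(5) = -255
  h(5) = 85.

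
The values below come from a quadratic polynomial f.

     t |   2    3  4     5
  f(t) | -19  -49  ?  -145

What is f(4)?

-91

The 3 known points determine the degree-2 polynomial uniquely.
Write f(t) = at^2 + bt + c. Substituting each data point gives a linear system:
  4a + 2b + c = -19
  9a + 3b + c = -49
  25a + 5b + c = -145
Solving the system yields a = -6, b = 0, c = 5.
So f(t) = -6t^2 + 5.
Then f(4) = -91.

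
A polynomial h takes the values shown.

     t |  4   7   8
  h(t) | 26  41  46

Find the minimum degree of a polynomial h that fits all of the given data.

1

Divided differences on the nodes 4, 7, 8:
  order 0: 26  41  46
  order 1: 5  5
  order 2: 0
The order-1 divided differences are all 5 (nonzero) and every higher order vanishes, so the data lies on a polynomial of degree exactly 1.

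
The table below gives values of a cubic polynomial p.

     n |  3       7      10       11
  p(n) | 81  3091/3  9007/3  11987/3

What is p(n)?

p(n) = 3n^3 + (1/3)n - 1

Write p(n) = an^3 + bn^2 + cn + d. Substituting each data point gives a linear system:
  27a + 9b + 3c + d = 81
  343a + 49b + 7c + d = 3091/3
  1000a + 100b + 10c + d = 9007/3
  1331a + 121b + 11c + d = 11987/3
Solving the system yields a = 3, b = 0, c = 1/3, d = -1.
So p(n) = 3n³ + (1/3)n - 1.
Check: p(10) = 9007/3. ✓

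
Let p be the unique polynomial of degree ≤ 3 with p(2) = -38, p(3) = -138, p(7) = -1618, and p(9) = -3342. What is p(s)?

p(s) = -4s^3 - 6s^2 + 6s + 6

Using the Lagrange interpolation formula with nodes 2, 3, 7, 9:
  L_0(s) = (s - 3)(s - 7)(s - 9) / -35
  L_1(s) = (s - 2)(s - 7)(s - 9) / 24
  L_2(s) = (s - 2)(s - 3)(s - 9) / -40
  L_3(s) = (s - 2)(s - 3)(s - 7) / 84
Then p(s) = -38·L_0(s) - 138·L_1(s) - 1618·L_2(s) - 3342·L_3(s).
Expanding and collecting terms gives p(s) = -4s^3 - 6s^2 + 6s + 6.
Check: p(7) = -1618. ✓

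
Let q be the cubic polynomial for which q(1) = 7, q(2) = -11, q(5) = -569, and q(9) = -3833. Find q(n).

Write q(n) = an^3 + bn^2 + cn + d. Substituting each data point gives a linear system:
  a + b + c + d = 7
  8a + 4b + 2c + d = -11
  125a + 25b + 5c + d = -569
  729a + 81b + 9c + d = -3833
Solving the system yields a = -6, b = 6, c = 6, d = 1.
So q(n) = -6n^3 + 6n^2 + 6n + 1.
Check: q(1) = 7. ✓

q(n) = -6n^3 + 6n^2 + 6n + 1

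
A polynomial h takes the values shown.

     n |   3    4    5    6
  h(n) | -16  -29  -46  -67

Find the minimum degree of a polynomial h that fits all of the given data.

2

Forward differences of the values at n = 3, 4, 5, 6:
  h  : -16  -29  -46  -67
  Δ  : -13  -17  -21
  Δ^2: -4  -4
  Δ^3: 0
The second differences are constant (-4) and nonzero, while all higher differences vanish, so the minimal degree is 2.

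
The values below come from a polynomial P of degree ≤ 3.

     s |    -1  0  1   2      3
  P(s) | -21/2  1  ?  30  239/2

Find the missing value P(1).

On equispaced nodes a degree-3 polynomial has vanishing fourth forward difference, so
  P(-1) - 4·P(0) + 6·P(1) - 4·P(2) + P(3) = 0.
Substituting the known values and solving for P(1):
  6·P(1) = 15
  P(1) = 5/2.

5/2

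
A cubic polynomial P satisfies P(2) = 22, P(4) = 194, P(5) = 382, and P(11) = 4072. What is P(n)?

Using the Lagrange interpolation formula with nodes 2, 4, 5, 11:
  L_0(n) = (n - 4)(n - 5)(n - 11) / -54
  L_1(n) = (n - 2)(n - 5)(n - 11) / 14
  L_2(n) = (n - 2)(n - 4)(n - 11) / -18
  L_3(n) = (n - 2)(n - 4)(n - 5) / 378
Then P(n) = 22·L_0(n) + 194·L_1(n) + 382·L_2(n) + 4072·L_3(n).
Expanding and collecting terms gives P(n) = 3n³ + n² - 4n + 2.
Check: P(5) = 382. ✓

P(n) = 3n^3 + n^2 - 4n + 2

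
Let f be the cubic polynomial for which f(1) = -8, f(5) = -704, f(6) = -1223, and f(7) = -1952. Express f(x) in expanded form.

Write f(x) = ax^3 + bx^2 + cx + d. Substituting each data point gives a linear system:
  a + b + c + d = -8
  125a + 25b + 5c + d = -704
  216a + 36b + 6c + d = -1223
  343a + 49b + 7c + d = -1952
Solving the system yields a = -6, b = 3, c = -6, d = 1.
So f(x) = -6x^3 + 3x^2 - 6x + 1.
Check: f(7) = -1952. ✓

f(x) = -6x^3 + 3x^2 - 6x + 1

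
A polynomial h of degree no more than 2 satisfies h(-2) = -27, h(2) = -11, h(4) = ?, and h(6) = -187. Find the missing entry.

-75

The 3 known points determine the degree-2 polynomial uniquely.
Write h(x) = ax^2 + bx + c. Substituting each data point gives a linear system:
  4a - 2b + c = -27
  4a + 2b + c = -11
  36a + 6b + c = -187
Solving the system yields a = -6, b = 4, c = 5.
So h(x) = -6x^2 + 4x + 5.
Then h(4) = -75.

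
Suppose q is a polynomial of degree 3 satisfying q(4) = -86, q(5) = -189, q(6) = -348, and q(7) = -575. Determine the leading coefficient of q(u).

-2

Write q(u) = au^3 + bu^2 + cu + d. Substituting each data point gives a linear system:
  64a + 16b + 4c + d = -86
  125a + 25b + 5c + d = -189
  216a + 36b + 6c + d = -348
  343a + 49b + 7c + d = -575
Solving the system yields a = -2, b = 2, c = 1, d = 6.
So q(u) = -2u³ + 2u² + u + 6.
The leading coefficient is -2.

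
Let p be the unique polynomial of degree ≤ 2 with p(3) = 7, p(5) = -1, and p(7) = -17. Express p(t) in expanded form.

p(t) = -t^2 + 4t + 4

Using the Lagrange interpolation formula with nodes 3, 5, 7:
  L_0(t) = (t - 5)(t - 7) / 8
  L_1(t) = (t - 3)(t - 7) / -4
  L_2(t) = (t - 3)(t - 5) / 8
Then p(t) = 7·L_0(t) - 1·L_1(t) - 17·L_2(t).
Expanding and collecting terms gives p(t) = -t^2 + 4t + 4.
Check: p(7) = -17. ✓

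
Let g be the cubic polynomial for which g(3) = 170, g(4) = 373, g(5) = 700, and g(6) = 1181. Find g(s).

Using the Lagrange interpolation formula with nodes 3, 4, 5, 6:
  L_0(s) = (s - 4)(s - 5)(s - 6) / -6
  L_1(s) = (s - 3)(s - 5)(s - 6) / 2
  L_2(s) = (s - 3)(s - 4)(s - 6) / -2
  L_3(s) = (s - 3)(s - 4)(s - 5) / 6
Then g(s) = 170·L_0(s) + 373·L_1(s) + 700·L_2(s) + 1181·L_3(s).
Expanding and collecting terms gives g(s) = 5s^3 + 2s^2 + 4s + 5.
Check: g(4) = 373. ✓

g(s) = 5s^3 + 2s^2 + 4s + 5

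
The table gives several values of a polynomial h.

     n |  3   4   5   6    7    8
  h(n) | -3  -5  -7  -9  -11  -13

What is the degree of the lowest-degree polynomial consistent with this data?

1

Forward differences of the values at n = 3, 4, 5, 6, 7, 8:
  h  : -3  -5  -7  -9  -11  -13
  Δ  : -2  -2  -2  -2  -2
  Δ^2: 0  0  0  0
  Δ^3: 0  0  0
  Δ^4: 0  0
  Δ^5: 0
The first differences are constant (-2) and nonzero, while all higher differences vanish, so the minimal degree is 1.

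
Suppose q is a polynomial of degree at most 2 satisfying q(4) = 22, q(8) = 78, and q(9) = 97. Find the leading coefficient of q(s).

1

Write q(s) = as^2 + bs + c. Substituting each data point gives a linear system:
  16a + 4b + c = 22
  64a + 8b + c = 78
  81a + 9b + c = 97
Solving the system yields a = 1, b = 2, c = -2.
So q(s) = s^2 + 2s - 2.
The leading coefficient is 1.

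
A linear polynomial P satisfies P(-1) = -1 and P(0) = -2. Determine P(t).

Write P(t) = at + b. Substituting each data point gives a linear system:
  -a + b = -1
  b = -2
Solving the system yields a = -1, b = -2.
So P(t) = -t - 2.
Check: P(-1) = -1. ✓

P(t) = -t - 2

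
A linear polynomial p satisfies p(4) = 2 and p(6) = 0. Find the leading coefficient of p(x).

Write p(x) = ax + b. Substituting each data point gives a linear system:
  4a + b = 2
  6a + b = 0
Solving the system yields a = -1, b = 6.
So p(x) = -x + 6.
The leading coefficient is -1.

-1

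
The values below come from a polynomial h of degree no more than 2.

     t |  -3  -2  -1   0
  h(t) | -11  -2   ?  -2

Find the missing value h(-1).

The 3 known points determine the degree-2 polynomial uniquely.
Write h(t) = at^2 + bt + c. Substituting each data point gives a linear system:
  9a - 3b + c = -11
  4a - 2b + c = -2
  c = -2
Solving the system yields a = -3, b = -6, c = -2.
So h(t) = -3t² - 6t - 2.
Then h(-1) = 1.

1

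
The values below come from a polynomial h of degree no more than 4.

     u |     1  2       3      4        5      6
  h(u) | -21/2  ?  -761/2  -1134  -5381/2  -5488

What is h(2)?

The 5 known points determine the degree-4 polynomial uniquely.
Write h(u) = au^4 + bu^3 + cu^2 + du + e. Substituting each data point gives a linear system:
  a + b + c + d + e = -21/2
  81a + 27b + 9c + 3d + e = -761/2
  256a + 64b + 16c + 4d + e = -1134
  625a + 125b + 25c + 5d + e = -5381/2
  1296a + 216b + 36c + 6d + e = -5488
Solving the system yields a = -4, b = -1, c = -3/2, d = -6, e = 2.
So h(u) = -4u⁴ - u³ - (3/2)u² - 6u + 2.
Then h(2) = -88.

-88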